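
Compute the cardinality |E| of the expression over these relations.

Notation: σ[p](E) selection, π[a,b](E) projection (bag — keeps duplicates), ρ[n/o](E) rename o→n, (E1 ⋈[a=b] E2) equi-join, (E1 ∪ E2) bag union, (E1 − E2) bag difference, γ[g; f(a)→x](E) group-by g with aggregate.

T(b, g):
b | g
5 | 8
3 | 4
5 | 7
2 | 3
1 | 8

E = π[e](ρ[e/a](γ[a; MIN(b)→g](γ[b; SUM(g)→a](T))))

Subexpression sizes:
  T → 5
  γ[b; SUM(g)→a](T) → 4
  γ[a; MIN(b)→g](γ[b; SUM(g)→a](T)) → 4
  ρ[e/a](γ[a; MIN(b)→g](γ[b; SUM(g)→a](T))) → 4
  π[e](ρ[e/a](γ[a; MIN(b)→g](γ[b; SUM(g)→a](T)))) → 4

|E| = 4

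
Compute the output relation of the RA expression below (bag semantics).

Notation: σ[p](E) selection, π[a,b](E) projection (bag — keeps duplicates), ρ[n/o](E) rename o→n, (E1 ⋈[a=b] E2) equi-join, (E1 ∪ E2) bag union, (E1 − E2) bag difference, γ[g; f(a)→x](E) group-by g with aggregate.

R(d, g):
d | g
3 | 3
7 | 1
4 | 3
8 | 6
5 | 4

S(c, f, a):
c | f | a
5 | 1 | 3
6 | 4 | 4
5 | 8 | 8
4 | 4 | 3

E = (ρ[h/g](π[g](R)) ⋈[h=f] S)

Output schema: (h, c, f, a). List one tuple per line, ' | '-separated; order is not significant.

Per-node cardinality:
  R → 5
  π[g](R) → 5
  ρ[h/g](π[g](R)) → 5
  S → 4
  (ρ[h/g](π[g](R)) ⋈[h=f] S) → 3

== RESULT ==
h | c | f | a
1 | 5 | 1 | 3
4 | 4 | 4 | 3
4 | 6 | 4 | 4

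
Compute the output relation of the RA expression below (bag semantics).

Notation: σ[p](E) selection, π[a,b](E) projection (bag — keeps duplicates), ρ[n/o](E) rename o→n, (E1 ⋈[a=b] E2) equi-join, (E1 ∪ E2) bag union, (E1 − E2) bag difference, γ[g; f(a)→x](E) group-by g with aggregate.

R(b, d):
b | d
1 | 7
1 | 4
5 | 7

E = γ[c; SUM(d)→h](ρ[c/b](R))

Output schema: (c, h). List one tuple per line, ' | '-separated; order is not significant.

Subexpression sizes:
  R → 3
  ρ[c/b](R) → 3
  γ[c; SUM(d)→h](ρ[c/b](R)) → 2

== RESULT ==
c | h
1 | 11
5 | 7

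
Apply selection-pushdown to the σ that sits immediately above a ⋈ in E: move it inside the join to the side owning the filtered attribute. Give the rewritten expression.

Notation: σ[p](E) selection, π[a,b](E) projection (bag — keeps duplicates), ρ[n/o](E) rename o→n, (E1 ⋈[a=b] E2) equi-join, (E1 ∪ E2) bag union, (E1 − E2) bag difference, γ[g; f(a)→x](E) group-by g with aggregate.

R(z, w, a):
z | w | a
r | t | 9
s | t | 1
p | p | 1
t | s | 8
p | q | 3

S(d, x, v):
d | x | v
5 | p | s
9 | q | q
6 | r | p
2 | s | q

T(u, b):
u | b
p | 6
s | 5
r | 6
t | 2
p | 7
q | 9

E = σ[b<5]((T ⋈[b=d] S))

σ filters on b, owned by the left side.
E' = (σ[b<5](T) ⋈[b=d] S)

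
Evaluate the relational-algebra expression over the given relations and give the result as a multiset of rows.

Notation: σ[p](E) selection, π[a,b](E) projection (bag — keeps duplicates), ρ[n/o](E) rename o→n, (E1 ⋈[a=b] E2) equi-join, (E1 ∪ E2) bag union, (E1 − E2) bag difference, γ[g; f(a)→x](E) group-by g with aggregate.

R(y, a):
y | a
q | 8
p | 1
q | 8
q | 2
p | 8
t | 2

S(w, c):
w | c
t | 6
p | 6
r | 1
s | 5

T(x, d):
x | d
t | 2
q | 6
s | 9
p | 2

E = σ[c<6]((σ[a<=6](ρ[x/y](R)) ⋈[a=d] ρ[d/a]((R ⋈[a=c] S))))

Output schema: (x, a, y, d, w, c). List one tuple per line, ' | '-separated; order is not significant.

Subexpression sizes:
  R → 6
  ρ[x/y](R) → 6
  σ[a<=6](ρ[x/y](R)) → 3
  R → 6
  S → 4
  (R ⋈[a=c] S) → 1
  ρ[d/a]((R ⋈[a=c] S)) → 1
  (σ[a<=6](ρ[x/y](R)) ⋈[a=d] ρ[d/a]((R ⋈[a=c] S))) → 1
  σ[c<6]((σ[a<=6](ρ[x/y](R)) ⋈[a=d] ρ[d/a]((R ⋈[a=c] S)))) → 1

== RESULT ==
x | a | y | d | w | c
p | 1 | p | 1 | r | 1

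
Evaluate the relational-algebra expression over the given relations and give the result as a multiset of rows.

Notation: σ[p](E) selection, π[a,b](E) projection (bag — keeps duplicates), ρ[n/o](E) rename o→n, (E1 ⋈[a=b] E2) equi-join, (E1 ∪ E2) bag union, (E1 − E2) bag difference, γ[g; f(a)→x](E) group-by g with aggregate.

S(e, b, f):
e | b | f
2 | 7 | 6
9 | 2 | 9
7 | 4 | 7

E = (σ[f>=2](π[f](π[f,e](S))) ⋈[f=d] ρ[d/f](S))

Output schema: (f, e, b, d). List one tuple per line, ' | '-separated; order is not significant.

Subexpression sizes:
  S → 3
  π[f,e](S) → 3
  π[f](π[f,e](S)) → 3
  σ[f>=2](π[f](π[f,e](S))) → 3
  S → 3
  ρ[d/f](S) → 3
  (σ[f>=2](π[f](π[f,e](S))) ⋈[f=d] ρ[d/f](S)) → 3

== RESULT ==
f | e | b | d
6 | 2 | 7 | 6
7 | 7 | 4 | 7
9 | 9 | 2 | 9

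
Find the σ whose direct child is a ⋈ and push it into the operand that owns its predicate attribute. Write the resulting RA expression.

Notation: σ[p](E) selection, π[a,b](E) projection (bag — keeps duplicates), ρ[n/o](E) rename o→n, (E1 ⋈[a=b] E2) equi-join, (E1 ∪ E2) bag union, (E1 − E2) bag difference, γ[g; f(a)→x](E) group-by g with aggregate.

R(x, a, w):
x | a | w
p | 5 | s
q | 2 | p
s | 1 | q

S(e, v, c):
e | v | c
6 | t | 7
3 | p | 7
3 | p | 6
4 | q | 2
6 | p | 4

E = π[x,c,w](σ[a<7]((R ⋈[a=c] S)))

σ filters on a, owned by the left side.
E' = π[x,c,w]((σ[a<7](R) ⋈[a=c] S))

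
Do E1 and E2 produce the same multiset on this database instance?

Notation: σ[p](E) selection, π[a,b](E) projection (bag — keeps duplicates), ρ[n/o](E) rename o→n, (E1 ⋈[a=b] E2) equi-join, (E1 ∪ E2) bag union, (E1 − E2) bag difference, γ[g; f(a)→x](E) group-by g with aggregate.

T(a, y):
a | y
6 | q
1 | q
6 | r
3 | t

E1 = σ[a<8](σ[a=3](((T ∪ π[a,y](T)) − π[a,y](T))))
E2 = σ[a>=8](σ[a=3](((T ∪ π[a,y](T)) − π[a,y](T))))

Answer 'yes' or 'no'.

E1 per-node cardinality:
  T → 4
  T → 4
  π[a,y](T) → 4
  (T ∪ π[a,y](T)) → 8
  T → 4
  π[a,y](T) → 4
  ((T ∪ π[a,y](T)) − π[a,y](T)) → 4
  σ[a=3](((T ∪ π[a,y](T)) − π[a,y](T))) → 1
  σ[a<8](σ[a=3](((T ∪ π[a,y](T)) − π[a,y](T)))) → 1
E2 per-node cardinality:
  T → 4
  T → 4
  π[a,y](T) → 4
  (T ∪ π[a,y](T)) → 8
  T → 4
  π[a,y](T) → 4
  ((T ∪ π[a,y](T)) − π[a,y](T)) → 4
  σ[a=3](((T ∪ π[a,y](T)) − π[a,y](T))) → 1
  σ[a>=8](σ[a=3](((T ∪ π[a,y](T)) − π[a,y](T)))) → 0

E1 result:
a | y
3 | t
E2 result:
a | y
(0 rows)
Witness: (3, 't') appears 1× in E1 but 0× in E2.

no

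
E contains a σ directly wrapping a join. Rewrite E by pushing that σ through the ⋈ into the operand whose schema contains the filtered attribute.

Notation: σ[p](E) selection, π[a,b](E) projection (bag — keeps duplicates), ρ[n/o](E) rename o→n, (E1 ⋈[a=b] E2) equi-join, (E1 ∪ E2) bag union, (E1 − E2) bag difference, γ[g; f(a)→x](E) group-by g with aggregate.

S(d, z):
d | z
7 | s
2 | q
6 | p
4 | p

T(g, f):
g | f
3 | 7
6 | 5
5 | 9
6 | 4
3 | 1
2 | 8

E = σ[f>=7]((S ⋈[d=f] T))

σ filters on f, owned by the right side.
E' = (S ⋈[d=f] σ[f>=7](T))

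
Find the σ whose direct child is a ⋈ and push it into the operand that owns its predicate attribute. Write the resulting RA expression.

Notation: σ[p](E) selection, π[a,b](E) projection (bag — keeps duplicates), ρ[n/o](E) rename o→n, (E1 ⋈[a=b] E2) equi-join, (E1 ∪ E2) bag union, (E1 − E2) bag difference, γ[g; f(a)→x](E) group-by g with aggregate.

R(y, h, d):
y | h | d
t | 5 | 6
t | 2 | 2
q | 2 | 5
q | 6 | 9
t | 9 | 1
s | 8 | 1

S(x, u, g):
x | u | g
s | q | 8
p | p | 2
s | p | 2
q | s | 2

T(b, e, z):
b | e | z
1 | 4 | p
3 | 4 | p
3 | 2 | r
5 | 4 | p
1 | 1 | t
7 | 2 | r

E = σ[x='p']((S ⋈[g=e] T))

σ filters on x, owned by the left side.
E' = (σ[x='p'](S) ⋈[g=e] T)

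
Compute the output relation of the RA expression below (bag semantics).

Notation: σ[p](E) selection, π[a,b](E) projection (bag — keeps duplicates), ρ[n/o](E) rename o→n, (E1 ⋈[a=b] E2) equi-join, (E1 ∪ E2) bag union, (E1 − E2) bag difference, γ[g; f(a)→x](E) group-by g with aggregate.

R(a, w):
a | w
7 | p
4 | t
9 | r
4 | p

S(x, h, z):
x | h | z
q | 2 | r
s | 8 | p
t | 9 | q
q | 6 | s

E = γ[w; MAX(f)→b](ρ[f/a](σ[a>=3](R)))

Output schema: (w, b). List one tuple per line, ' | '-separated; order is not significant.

Stepwise |·|:
  R → 4
  σ[a>=3](R) → 4
  ρ[f/a](σ[a>=3](R)) → 4
  γ[w; MAX(f)→b](ρ[f/a](σ[a>=3](R))) → 3

== RESULT ==
w | b
p | 7
r | 9
t | 4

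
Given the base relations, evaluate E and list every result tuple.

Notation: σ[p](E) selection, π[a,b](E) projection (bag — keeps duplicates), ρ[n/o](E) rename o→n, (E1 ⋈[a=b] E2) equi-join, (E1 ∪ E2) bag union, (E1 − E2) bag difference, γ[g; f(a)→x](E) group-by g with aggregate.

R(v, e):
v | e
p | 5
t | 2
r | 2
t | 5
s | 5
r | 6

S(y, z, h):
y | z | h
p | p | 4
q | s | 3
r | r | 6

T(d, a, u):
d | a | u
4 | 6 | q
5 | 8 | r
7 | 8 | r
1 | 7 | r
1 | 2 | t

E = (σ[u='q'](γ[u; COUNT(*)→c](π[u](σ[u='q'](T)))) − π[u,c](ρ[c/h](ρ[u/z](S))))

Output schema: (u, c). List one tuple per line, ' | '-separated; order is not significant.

Subexpression sizes:
  T → 5
  σ[u='q'](T) → 1
  π[u](σ[u='q'](T)) → 1
  γ[u; COUNT(*)→c](π[u](σ[u='q'](T))) → 1
  σ[u='q'](γ[u; COUNT(*)→c](π[u](σ[u='q'](T)))) → 1
  S → 3
  ρ[u/z](S) → 3
  ρ[c/h](ρ[u/z](S)) → 3
  π[u,c](ρ[c/h](ρ[u/z](S))) → 3
  (σ[u='q'](γ[u; COUNT(*)→c](π[u](σ[u='q'](T)))) − π[u,c](ρ[c/h](ρ[u/z](S)))) → 1

== RESULT ==
u | c
q | 1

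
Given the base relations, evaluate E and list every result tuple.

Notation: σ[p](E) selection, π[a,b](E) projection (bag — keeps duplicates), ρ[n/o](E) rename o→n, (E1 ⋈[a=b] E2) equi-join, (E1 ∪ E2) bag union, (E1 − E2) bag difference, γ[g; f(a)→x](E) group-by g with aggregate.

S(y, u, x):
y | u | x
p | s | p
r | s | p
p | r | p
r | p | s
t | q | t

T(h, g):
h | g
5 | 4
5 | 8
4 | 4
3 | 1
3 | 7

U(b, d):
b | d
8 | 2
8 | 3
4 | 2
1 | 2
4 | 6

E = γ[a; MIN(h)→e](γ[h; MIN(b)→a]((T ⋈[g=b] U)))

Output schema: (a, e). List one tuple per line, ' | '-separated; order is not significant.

Row counts bottom-up:
  T → 5
  U → 5
  (T ⋈[g=b] U) → 7
  γ[h; MIN(b)→a]((T ⋈[g=b] U)) → 3
  γ[a; MIN(h)→e](γ[h; MIN(b)→a]((T ⋈[g=b] U))) → 2

== RESULT ==
a | e
1 | 3
4 | 4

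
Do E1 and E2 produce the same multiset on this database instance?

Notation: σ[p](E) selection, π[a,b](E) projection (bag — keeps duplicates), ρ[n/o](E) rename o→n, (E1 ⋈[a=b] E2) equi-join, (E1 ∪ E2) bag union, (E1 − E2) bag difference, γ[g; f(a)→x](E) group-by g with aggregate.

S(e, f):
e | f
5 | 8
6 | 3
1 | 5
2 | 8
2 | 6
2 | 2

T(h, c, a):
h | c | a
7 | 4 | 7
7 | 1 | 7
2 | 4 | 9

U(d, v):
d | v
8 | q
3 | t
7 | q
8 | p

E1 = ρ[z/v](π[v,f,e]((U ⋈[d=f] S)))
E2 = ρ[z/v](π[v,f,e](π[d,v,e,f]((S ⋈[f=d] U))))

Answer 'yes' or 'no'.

E1 stepwise |·|:
  U → 4
  S → 6
  (U ⋈[d=f] S) → 5
  π[v,f,e]((U ⋈[d=f] S)) → 5
  ρ[z/v](π[v,f,e]((U ⋈[d=f] S))) → 5
E2 stepwise |·|:
  S → 6
  U → 4
  (S ⋈[f=d] U) → 5
  π[d,v,e,f]((S ⋈[f=d] U)) → 5
  π[v,f,e](π[d,v,e,f]((S ⋈[f=d] U))) → 5
  ρ[z/v](π[v,f,e](π[d,v,e,f]((S ⋈[f=d] U)))) → 5

E1 and E2 produce the same multiset:
z | f | e
p | 8 | 2
p | 8 | 5
q | 8 | 2
q | 8 | 5
t | 3 | 6

yes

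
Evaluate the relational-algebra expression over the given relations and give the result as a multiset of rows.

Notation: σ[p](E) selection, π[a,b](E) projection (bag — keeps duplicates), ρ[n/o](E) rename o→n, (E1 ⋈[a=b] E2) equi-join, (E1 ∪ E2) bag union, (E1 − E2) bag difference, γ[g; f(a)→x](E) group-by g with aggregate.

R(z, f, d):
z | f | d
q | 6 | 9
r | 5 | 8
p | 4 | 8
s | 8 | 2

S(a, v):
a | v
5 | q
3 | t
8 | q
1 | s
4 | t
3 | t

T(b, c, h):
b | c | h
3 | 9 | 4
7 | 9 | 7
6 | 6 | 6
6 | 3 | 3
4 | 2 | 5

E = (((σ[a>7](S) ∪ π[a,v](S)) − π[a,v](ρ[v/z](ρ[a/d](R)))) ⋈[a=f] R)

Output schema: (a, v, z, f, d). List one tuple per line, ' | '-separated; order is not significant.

Stepwise |·|:
  S → 6
  σ[a>7](S) → 1
  S → 6
  π[a,v](S) → 6
  (σ[a>7](S) ∪ π[a,v](S)) → 7
  R → 4
  ρ[a/d](R) → 4
  ρ[v/z](ρ[a/d](R)) → 4
  π[a,v](ρ[v/z](ρ[a/d](R))) → 4
  ((σ[a>7](S) ∪ π[a,v](S)) − π[a,v](ρ[v/z](ρ[a/d](R)))) → 7
  R → 4
  (((σ[a>7](S) ∪ π[a,v](S)) − π[a,v](ρ[v/z](ρ[a/d](R)))) ⋈[a=f] R) → 4

== RESULT ==
a | v | z | f | d
4 | t | p | 4 | 8
5 | q | r | 5 | 8
8 | q | s | 8 | 2
8 | q | s | 8 | 2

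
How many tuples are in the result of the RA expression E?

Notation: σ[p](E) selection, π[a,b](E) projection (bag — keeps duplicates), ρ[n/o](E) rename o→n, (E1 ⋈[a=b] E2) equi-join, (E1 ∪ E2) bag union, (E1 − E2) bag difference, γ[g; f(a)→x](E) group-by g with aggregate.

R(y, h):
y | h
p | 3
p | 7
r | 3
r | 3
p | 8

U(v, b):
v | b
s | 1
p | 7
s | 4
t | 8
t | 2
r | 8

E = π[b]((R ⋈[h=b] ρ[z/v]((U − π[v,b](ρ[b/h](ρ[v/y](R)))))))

Row counts bottom-up:
  R → 5
  U → 6
  R → 5
  ρ[v/y](R) → 5
  ρ[b/h](ρ[v/y](R)) → 5
  π[v,b](ρ[b/h](ρ[v/y](R))) → 5
  (U − π[v,b](ρ[b/h](ρ[v/y](R)))) → 5
  ρ[z/v]((U − π[v,b](ρ[b/h](ρ[v/y](R))))) → 5
  (R ⋈[h=b] ρ[z/v]((U − π[v,b](ρ[b/h](ρ[v/y](R)))))) → 2
  π[b]((R ⋈[h=b] ρ[z/v]((U − π[v,b](ρ[b/h](ρ[v/y](R))))))) → 2

|E| = 2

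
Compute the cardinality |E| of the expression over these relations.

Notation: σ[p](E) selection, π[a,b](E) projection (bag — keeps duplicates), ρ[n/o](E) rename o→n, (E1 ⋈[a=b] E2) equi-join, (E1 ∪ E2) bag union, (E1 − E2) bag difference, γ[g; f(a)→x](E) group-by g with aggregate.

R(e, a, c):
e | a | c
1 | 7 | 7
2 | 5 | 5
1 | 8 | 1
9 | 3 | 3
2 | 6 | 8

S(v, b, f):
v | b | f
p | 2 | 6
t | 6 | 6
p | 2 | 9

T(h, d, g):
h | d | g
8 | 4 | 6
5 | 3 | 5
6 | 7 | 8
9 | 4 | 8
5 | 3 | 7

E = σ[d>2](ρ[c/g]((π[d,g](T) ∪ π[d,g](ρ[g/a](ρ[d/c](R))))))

Row counts bottom-up:
  T → 5
  π[d,g](T) → 5
  R → 5
  ρ[d/c](R) → 5
  ρ[g/a](ρ[d/c](R)) → 5
  π[d,g](ρ[g/a](ρ[d/c](R))) → 5
  (π[d,g](T) ∪ π[d,g](ρ[g/a](ρ[d/c](R)))) → 10
  ρ[c/g]((π[d,g](T) ∪ π[d,g](ρ[g/a](ρ[d/c](R))))) → 10
  σ[d>2](ρ[c/g]((π[d,g](T) ∪ π[d,g](ρ[g/a](ρ[d/c](R)))))) → 9

|E| = 9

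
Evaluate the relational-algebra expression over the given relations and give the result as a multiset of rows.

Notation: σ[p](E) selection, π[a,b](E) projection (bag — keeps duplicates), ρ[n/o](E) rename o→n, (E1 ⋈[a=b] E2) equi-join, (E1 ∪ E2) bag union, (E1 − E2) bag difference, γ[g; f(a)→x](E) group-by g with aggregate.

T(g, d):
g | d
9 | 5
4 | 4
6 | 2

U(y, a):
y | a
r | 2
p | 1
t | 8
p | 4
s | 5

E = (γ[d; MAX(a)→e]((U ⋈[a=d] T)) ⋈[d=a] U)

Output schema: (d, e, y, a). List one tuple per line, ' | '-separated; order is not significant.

Per-node cardinality:
  U → 5
  T → 3
  (U ⋈[a=d] T) → 3
  γ[d; MAX(a)→e]((U ⋈[a=d] T)) → 3
  U → 5
  (γ[d; MAX(a)→e]((U ⋈[a=d] T)) ⋈[d=a] U) → 3

== RESULT ==
d | e | y | a
2 | 2 | r | 2
4 | 4 | p | 4
5 | 5 | s | 5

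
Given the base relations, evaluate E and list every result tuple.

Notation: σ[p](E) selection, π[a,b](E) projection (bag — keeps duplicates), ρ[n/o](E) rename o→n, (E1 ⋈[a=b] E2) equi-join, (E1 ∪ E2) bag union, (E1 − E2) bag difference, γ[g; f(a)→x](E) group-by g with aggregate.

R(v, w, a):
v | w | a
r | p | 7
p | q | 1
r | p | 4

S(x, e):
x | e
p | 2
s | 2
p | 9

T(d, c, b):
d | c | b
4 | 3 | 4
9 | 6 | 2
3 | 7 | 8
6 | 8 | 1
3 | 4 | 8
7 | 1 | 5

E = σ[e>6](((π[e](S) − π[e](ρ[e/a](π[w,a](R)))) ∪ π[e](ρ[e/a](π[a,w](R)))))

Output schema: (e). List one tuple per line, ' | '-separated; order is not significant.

Per-node cardinality:
  S → 3
  π[e](S) → 3
  R → 3
  π[w,a](R) → 3
  ρ[e/a](π[w,a](R)) → 3
  π[e](ρ[e/a](π[w,a](R))) → 3
  (π[e](S) − π[e](ρ[e/a](π[w,a](R)))) → 3
  R → 3
  π[a,w](R) → 3
  ρ[e/a](π[a,w](R)) → 3
  π[e](ρ[e/a](π[a,w](R))) → 3
  ((π[e](S) − π[e](ρ[e/a](π[w,a](R)))) ∪ π[e](ρ[e/a](π[a,w](R)))) → 6
  σ[e>6](((π[e](S) − π[e](ρ[e/a](π[w,a](R)))) ∪ π[e](ρ[e/a](π[a,w](R))))) → 2

== RESULT ==
e
7
9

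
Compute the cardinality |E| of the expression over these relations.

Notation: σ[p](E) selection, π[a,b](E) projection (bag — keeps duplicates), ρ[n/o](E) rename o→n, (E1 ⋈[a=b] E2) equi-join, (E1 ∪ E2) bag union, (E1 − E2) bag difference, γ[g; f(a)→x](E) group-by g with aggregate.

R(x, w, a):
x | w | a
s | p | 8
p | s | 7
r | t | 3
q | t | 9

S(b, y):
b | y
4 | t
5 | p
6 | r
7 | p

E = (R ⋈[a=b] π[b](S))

Per-node cardinality:
  R → 4
  S → 4
  π[b](S) → 4
  (R ⋈[a=b] π[b](S)) → 1

|E| = 1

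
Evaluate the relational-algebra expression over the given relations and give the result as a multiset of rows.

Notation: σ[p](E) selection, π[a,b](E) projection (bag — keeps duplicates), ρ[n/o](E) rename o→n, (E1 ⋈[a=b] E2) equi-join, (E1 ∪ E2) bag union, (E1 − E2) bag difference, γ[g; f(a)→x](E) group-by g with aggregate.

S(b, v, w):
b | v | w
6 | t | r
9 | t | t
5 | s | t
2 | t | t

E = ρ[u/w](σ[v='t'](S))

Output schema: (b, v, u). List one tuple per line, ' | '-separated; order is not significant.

Stepwise |·|:
  S → 4
  σ[v='t'](S) → 3
  ρ[u/w](σ[v='t'](S)) → 3

== RESULT ==
b | v | u
2 | t | t
6 | t | r
9 | t | t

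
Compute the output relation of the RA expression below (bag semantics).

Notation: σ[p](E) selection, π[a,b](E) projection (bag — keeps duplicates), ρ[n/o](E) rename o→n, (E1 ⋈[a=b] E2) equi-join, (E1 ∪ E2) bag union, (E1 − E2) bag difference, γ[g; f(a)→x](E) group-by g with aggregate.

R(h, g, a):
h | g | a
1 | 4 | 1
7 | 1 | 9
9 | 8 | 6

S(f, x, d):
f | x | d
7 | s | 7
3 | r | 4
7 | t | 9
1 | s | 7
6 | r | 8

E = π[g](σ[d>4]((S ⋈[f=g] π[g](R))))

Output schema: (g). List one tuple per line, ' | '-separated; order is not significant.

Subexpression sizes:
  S → 5
  R → 3
  π[g](R) → 3
  (S ⋈[f=g] π[g](R)) → 1
  σ[d>4]((S ⋈[f=g] π[g](R))) → 1
  π[g](σ[d>4]((S ⋈[f=g] π[g](R)))) → 1

== RESULT ==
g
1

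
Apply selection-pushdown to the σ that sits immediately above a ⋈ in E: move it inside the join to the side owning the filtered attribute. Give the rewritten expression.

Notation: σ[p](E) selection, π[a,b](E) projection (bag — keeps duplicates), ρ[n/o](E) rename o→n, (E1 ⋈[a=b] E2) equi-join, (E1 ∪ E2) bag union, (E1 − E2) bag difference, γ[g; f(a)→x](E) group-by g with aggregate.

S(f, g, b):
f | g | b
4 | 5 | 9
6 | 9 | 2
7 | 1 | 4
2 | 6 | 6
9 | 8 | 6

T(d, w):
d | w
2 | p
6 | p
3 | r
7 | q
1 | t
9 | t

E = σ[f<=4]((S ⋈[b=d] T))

σ filters on f, owned by the left side.
E' = (σ[f<=4](S) ⋈[b=d] T)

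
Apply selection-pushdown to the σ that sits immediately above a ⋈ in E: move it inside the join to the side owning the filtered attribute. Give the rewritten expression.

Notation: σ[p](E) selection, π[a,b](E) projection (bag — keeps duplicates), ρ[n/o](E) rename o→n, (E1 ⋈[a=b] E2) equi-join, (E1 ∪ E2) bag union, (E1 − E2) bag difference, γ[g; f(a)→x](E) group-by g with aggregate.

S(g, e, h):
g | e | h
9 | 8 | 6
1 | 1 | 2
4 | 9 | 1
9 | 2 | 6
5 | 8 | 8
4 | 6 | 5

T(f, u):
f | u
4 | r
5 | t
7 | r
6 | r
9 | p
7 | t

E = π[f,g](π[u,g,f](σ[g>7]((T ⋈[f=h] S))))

σ filters on g, owned by the right side.
E' = π[f,g](π[u,g,f]((T ⋈[f=h] σ[g>7](S))))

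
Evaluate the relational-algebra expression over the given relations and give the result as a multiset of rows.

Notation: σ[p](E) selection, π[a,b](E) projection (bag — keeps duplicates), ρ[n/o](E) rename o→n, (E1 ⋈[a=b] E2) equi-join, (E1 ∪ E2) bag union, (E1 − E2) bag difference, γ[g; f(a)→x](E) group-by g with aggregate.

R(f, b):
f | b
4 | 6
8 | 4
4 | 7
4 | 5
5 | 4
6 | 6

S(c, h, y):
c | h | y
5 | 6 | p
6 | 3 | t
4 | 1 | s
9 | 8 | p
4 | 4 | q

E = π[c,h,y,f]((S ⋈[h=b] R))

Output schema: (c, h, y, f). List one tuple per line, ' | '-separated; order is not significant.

Stepwise |·|:
  S → 5
  R → 6
  (S ⋈[h=b] R) → 4
  π[c,h,y,f]((S ⋈[h=b] R)) → 4

== RESULT ==
c | h | y | f
4 | 4 | q | 5
4 | 4 | q | 8
5 | 6 | p | 4
5 | 6 | p | 6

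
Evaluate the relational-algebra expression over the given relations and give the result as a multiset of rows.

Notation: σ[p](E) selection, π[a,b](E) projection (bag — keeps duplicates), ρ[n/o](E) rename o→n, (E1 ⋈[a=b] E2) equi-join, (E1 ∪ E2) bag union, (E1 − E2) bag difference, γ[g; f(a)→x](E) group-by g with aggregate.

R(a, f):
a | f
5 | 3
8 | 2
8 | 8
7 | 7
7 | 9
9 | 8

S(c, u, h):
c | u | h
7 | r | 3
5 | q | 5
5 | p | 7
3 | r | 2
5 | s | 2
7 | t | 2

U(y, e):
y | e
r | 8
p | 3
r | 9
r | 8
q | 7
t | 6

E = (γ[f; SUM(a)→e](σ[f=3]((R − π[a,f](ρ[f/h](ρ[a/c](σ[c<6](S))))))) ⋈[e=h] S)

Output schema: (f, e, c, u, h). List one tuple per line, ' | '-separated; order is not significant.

Per-node cardinality:
  R → 6
  S → 6
  σ[c<6](S) → 4
  ρ[a/c](σ[c<6](S)) → 4
  ρ[f/h](ρ[a/c](σ[c<6](S))) → 4
  π[a,f](ρ[f/h](ρ[a/c](σ[c<6](S)))) → 4
  (R − π[a,f](ρ[f/h](ρ[a/c](σ[c<6](S))))) → 6
  σ[f=3]((R − π[a,f](ρ[f/h](ρ[a/c](σ[c<6](S)))))) → 1
  γ[f; SUM(a)→e](σ[f=3]((R − π[a,f](ρ[f/h](ρ[a/c](σ[c<6](S))))))) → 1
  S → 6
  (γ[f; SUM(a)→e](σ[f=3]((R − π[a,f](ρ[f/h](ρ[a/c](σ[c<6](S))))))) ⋈[e=h] S) → 1

== RESULT ==
f | e | c | u | h
3 | 5 | 5 | q | 5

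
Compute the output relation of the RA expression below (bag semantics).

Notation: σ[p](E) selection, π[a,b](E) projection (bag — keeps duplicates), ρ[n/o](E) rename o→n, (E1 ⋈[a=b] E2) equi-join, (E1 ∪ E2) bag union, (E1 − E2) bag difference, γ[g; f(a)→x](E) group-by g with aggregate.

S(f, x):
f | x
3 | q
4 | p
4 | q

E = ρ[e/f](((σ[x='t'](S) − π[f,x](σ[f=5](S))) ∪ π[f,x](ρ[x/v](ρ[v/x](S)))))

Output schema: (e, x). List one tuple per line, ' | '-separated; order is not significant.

Stepwise |·|:
  S → 3
  σ[x='t'](S) → 0
  S → 3
  σ[f=5](S) → 0
  π[f,x](σ[f=5](S)) → 0
  (σ[x='t'](S) − π[f,x](σ[f=5](S))) → 0
  S → 3
  ρ[v/x](S) → 3
  ρ[x/v](ρ[v/x](S)) → 3
  π[f,x](ρ[x/v](ρ[v/x](S))) → 3
  ((σ[x='t'](S) − π[f,x](σ[f=5](S))) ∪ π[f,x](ρ[x/v](ρ[v/x](S)))) → 3
  ρ[e/f](((σ[x='t'](S) − π[f,x](σ[f=5](S))) ∪ π[f,x](ρ[x/v](ρ[v/x](S))))) → 3

== RESULT ==
e | x
3 | q
4 | p
4 | q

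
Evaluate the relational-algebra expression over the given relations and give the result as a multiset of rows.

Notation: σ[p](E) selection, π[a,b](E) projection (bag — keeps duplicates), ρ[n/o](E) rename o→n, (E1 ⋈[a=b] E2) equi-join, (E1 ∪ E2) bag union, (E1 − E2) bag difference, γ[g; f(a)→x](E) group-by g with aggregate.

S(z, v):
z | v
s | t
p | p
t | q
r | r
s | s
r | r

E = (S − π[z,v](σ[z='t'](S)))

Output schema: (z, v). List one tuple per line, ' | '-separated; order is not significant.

Stepwise |·|:
  S → 6
  S → 6
  σ[z='t'](S) → 1
  π[z,v](σ[z='t'](S)) → 1
  (S − π[z,v](σ[z='t'](S))) → 5

== RESULT ==
z | v
p | p
r | r
r | r
s | s
s | t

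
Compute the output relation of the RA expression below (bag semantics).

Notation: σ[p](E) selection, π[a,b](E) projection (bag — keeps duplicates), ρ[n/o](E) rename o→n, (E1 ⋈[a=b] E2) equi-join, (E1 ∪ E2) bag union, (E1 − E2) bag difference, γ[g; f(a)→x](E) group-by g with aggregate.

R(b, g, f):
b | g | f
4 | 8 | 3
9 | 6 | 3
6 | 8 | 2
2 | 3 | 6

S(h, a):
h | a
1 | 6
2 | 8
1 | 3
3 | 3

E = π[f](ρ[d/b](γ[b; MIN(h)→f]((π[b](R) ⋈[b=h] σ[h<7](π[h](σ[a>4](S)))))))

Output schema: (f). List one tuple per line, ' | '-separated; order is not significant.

Subexpression sizes:
  R → 4
  π[b](R) → 4
  S → 4
  σ[a>4](S) → 2
  π[h](σ[a>4](S)) → 2
  σ[h<7](π[h](σ[a>4](S))) → 2
  (π[b](R) ⋈[b=h] σ[h<7](π[h](σ[a>4](S)))) → 1
  γ[b; MIN(h)→f]((π[b](R) ⋈[b=h] σ[h<7](π[h](σ[a>4](S))))) → 1
  ρ[d/b](γ[b; MIN(h)→f]((π[b](R) ⋈[b=h] σ[h<7](π[h](σ[a>4](S)))))) → 1
  π[f](ρ[d/b](γ[b; MIN(h)→f]((π[b](R) ⋈[b=h] σ[h<7](π[h](σ[a>4](S))))))) → 1

== RESULT ==
f
2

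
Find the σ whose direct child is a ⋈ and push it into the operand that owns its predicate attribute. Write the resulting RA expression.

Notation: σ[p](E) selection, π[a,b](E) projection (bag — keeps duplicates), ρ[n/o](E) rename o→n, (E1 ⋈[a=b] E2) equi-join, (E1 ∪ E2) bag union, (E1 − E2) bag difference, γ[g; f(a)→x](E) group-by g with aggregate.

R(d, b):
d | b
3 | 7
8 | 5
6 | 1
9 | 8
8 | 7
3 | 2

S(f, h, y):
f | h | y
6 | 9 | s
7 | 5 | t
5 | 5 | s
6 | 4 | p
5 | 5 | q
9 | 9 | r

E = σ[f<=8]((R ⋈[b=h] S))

σ filters on f, owned by the right side.
E' = (R ⋈[b=h] σ[f<=8](S))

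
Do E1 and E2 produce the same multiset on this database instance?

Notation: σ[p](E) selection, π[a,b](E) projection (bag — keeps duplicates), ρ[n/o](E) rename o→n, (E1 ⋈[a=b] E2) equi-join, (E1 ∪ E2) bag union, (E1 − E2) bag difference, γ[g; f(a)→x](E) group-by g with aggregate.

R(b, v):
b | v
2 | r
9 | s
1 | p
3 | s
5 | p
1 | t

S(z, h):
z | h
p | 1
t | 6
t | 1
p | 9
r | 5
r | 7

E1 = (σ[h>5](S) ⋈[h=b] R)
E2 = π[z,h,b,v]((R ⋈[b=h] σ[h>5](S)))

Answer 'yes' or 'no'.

E1 stepwise |·|:
  S → 6
  σ[h>5](S) → 3
  R → 6
  (σ[h>5](S) ⋈[h=b] R) → 1
E2 stepwise |·|:
  R → 6
  S → 6
  σ[h>5](S) → 3
  (R ⋈[b=h] σ[h>5](S)) → 1
  π[z,h,b,v]((R ⋈[b=h] σ[h>5](S))) → 1

E1 and E2 produce the same multiset:
z | h | b | v
p | 9 | 9 | s

yes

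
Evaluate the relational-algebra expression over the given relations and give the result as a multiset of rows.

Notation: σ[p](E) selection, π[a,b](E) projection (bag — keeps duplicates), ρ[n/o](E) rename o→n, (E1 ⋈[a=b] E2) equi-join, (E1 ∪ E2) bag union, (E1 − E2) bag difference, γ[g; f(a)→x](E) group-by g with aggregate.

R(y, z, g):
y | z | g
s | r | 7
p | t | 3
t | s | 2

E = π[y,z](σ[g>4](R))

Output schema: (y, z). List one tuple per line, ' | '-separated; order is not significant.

Stepwise |·|:
  R → 3
  σ[g>4](R) → 1
  π[y,z](σ[g>4](R)) → 1

== RESULT ==
y | z
s | r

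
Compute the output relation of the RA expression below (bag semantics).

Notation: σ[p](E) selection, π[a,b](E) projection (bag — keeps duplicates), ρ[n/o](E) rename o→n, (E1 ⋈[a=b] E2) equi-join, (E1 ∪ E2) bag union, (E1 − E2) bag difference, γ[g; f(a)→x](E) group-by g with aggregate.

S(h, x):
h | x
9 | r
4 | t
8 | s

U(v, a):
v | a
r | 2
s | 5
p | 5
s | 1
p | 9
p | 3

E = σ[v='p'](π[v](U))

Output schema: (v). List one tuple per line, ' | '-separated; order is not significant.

Stepwise |·|:
  U → 6
  π[v](U) → 6
  σ[v='p'](π[v](U)) → 3

== RESULT ==
v
p
p
p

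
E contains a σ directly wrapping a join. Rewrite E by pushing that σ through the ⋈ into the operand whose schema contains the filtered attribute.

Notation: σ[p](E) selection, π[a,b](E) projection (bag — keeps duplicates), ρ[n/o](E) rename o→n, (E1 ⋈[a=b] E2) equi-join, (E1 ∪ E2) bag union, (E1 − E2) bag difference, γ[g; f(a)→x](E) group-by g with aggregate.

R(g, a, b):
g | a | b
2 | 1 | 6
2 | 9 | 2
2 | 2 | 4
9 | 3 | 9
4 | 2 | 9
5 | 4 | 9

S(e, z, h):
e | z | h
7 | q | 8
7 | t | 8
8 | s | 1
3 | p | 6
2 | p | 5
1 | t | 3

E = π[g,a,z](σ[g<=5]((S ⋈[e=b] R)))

σ filters on g, owned by the right side.
E' = π[g,a,z]((S ⋈[e=b] σ[g<=5](R)))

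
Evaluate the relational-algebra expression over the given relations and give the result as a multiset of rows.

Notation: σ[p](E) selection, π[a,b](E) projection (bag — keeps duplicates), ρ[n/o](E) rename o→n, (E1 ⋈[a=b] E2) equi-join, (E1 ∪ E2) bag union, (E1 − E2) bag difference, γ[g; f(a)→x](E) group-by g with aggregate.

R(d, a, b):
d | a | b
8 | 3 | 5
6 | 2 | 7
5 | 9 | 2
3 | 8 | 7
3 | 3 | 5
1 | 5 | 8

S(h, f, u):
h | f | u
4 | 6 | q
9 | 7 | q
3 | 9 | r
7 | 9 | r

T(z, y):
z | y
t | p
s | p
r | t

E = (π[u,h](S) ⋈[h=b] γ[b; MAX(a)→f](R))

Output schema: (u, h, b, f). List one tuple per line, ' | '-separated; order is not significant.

Row counts bottom-up:
  S → 4
  π[u,h](S) → 4
  R → 6
  γ[b; MAX(a)→f](R) → 4
  (π[u,h](S) ⋈[h=b] γ[b; MAX(a)→f](R)) → 1

== RESULT ==
u | h | b | f
r | 7 | 7 | 8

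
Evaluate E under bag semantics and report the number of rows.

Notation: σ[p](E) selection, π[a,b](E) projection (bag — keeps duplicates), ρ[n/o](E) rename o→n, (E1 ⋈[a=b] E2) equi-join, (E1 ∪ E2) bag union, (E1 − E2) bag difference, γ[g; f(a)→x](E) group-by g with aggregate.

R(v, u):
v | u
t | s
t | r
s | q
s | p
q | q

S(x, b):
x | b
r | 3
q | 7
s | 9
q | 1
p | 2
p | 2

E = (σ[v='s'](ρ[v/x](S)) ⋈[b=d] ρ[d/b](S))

Subexpression sizes:
  S → 6
  ρ[v/x](S) → 6
  σ[v='s'](ρ[v/x](S)) → 1
  S → 6
  ρ[d/b](S) → 6
  (σ[v='s'](ρ[v/x](S)) ⋈[b=d] ρ[d/b](S)) → 1

|E| = 1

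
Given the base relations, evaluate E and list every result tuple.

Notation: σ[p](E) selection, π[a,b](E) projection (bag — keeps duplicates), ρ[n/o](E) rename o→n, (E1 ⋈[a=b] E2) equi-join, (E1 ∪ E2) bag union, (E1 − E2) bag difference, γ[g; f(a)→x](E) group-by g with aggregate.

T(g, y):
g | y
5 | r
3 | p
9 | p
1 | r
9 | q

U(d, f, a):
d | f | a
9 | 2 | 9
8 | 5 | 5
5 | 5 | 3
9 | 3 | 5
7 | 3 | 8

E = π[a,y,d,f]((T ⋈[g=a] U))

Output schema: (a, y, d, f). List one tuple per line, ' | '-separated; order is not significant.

Per-node cardinality:
  T → 5
  U → 5
  (T ⋈[g=a] U) → 5
  π[a,y,d,f]((T ⋈[g=a] U)) → 5

== RESULT ==
a | y | d | f
3 | p | 5 | 5
5 | r | 8 | 5
5 | r | 9 | 3
9 | p | 9 | 2
9 | q | 9 | 2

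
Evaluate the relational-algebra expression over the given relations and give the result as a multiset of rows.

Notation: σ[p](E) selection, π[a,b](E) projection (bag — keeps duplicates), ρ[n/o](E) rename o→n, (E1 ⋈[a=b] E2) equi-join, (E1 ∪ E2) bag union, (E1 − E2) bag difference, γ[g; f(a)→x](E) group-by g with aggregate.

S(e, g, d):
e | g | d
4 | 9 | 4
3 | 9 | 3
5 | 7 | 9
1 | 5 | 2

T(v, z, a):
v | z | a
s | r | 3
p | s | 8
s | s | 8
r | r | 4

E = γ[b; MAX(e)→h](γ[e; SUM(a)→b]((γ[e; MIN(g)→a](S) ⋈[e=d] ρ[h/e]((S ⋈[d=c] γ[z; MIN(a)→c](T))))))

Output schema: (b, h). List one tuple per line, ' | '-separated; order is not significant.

Per-node cardinality:
  S → 4
  γ[e; MIN(g)→a](S) → 4
  S → 4
  T → 4
  γ[z; MIN(a)→c](T) → 2
  (S ⋈[d=c] γ[z; MIN(a)→c](T)) → 1
  ρ[h/e]((S ⋈[d=c] γ[z; MIN(a)→c](T))) → 1
  (γ[e; MIN(g)→a](S) ⋈[e=d] ρ[h/e]((S ⋈[d=c] γ[z; MIN(a)→c](T)))) → 1
  γ[e; SUM(a)→b]((γ[e; MIN(g)→a](S) ⋈[e=d] ρ[h/e]((S ⋈[d=c] γ[z; MIN(a)→c](T))))) → 1
  γ[b; MAX(e)→h](γ[e; SUM(a)→b]((γ[e; MIN(g)→a](S) ⋈[e=d] ρ[h/e]((S ⋈[d=c] γ[z; MIN(a)→c](T)))))) → 1

== RESULT ==
b | h
9 | 3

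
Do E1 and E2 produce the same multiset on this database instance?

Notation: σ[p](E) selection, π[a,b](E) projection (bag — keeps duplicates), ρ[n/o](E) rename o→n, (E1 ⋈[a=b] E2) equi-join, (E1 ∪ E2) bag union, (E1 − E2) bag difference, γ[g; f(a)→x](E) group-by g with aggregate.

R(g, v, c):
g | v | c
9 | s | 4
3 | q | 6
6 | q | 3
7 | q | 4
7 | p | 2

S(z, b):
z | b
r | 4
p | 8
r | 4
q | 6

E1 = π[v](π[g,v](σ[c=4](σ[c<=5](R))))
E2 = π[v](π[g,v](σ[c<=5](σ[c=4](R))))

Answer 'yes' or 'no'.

E1 stepwise |·|:
  R → 5
  σ[c<=5](R) → 4
  σ[c=4](σ[c<=5](R)) → 2
  π[g,v](σ[c=4](σ[c<=5](R))) → 2
  π[v](π[g,v](σ[c=4](σ[c<=5](R)))) → 2
E2 stepwise |·|:
  R → 5
  σ[c=4](R) → 2
  σ[c<=5](σ[c=4](R)) → 2
  π[g,v](σ[c<=5](σ[c=4](R))) → 2
  π[v](π[g,v](σ[c<=5](σ[c=4](R)))) → 2

E1 and E2 produce the same multiset:
v
q
s

yes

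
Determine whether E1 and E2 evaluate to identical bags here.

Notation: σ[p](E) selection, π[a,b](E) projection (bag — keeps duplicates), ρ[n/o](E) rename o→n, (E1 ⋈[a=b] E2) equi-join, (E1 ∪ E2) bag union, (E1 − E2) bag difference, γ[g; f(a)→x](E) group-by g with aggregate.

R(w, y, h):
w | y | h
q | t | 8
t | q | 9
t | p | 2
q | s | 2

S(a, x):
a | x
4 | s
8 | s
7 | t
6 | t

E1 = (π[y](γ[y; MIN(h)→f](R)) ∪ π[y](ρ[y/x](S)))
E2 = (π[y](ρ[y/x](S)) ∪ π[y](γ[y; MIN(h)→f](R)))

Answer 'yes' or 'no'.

E1 per-node cardinality:
  R → 4
  γ[y; MIN(h)→f](R) → 4
  π[y](γ[y; MIN(h)→f](R)) → 4
  S → 4
  ρ[y/x](S) → 4
  π[y](ρ[y/x](S)) → 4
  (π[y](γ[y; MIN(h)→f](R)) ∪ π[y](ρ[y/x](S))) → 8
E2 per-node cardinality:
  S → 4
  ρ[y/x](S) → 4
  π[y](ρ[y/x](S)) → 4
  R → 4
  γ[y; MIN(h)→f](R) → 4
  π[y](γ[y; MIN(h)→f](R)) → 4
  (π[y](ρ[y/x](S)) ∪ π[y](γ[y; MIN(h)→f](R))) → 8

E1 and E2 produce the same multiset:
y
p
q
s
s
s
t
t
t

yes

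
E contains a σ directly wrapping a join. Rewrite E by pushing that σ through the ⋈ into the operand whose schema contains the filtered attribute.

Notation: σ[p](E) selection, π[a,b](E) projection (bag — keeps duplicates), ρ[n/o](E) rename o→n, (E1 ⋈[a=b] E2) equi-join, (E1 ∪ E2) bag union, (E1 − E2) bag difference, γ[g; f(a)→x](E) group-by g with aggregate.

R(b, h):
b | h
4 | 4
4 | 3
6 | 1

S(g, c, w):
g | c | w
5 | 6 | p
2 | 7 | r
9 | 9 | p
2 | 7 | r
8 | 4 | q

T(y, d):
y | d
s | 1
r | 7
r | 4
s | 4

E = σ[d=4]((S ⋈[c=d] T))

σ filters on d, owned by the right side.
E' = (S ⋈[c=d] σ[d=4](T))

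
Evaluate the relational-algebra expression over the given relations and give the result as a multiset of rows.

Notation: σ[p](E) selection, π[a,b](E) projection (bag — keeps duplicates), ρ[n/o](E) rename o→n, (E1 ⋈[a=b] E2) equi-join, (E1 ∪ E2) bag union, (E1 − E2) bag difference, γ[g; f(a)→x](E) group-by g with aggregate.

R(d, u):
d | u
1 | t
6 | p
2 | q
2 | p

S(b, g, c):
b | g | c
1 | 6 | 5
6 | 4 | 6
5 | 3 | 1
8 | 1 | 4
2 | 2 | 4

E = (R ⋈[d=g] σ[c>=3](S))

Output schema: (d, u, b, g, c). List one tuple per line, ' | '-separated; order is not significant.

Subexpression sizes:
  R → 4
  S → 5
  σ[c>=3](S) → 4
  (R ⋈[d=g] σ[c>=3](S)) → 4

== RESULT ==
d | u | b | g | c
1 | t | 8 | 1 | 4
2 | p | 2 | 2 | 4
2 | q | 2 | 2 | 4
6 | p | 1 | 6 | 5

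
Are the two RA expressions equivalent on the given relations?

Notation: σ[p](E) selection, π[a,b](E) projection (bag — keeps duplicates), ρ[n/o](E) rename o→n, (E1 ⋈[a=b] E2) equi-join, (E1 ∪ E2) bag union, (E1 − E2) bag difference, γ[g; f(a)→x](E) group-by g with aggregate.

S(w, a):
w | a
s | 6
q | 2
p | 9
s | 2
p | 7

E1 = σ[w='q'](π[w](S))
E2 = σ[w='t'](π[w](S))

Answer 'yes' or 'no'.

E1 per-node cardinality:
  S → 5
  π[w](S) → 5
  σ[w='q'](π[w](S)) → 1
E2 per-node cardinality:
  S → 5
  π[w](S) → 5
  σ[w='t'](π[w](S)) → 0

E1 result:
w
q
E2 result:
w
(0 rows)
Witness: ('q',) appears 1× in E1 but 0× in E2.

no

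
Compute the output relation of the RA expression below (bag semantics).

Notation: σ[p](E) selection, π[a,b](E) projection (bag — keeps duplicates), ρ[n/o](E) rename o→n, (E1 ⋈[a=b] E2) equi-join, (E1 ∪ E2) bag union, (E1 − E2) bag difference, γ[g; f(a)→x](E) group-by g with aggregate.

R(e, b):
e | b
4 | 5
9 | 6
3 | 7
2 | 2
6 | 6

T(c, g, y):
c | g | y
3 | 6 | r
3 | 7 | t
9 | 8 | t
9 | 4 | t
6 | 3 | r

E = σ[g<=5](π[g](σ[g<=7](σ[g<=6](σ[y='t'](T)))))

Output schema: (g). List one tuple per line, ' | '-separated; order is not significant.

Stepwise |·|:
  T → 5
  σ[y='t'](T) → 3
  σ[g<=6](σ[y='t'](T)) → 1
  σ[g<=7](σ[g<=6](σ[y='t'](T))) → 1
  π[g](σ[g<=7](σ[g<=6](σ[y='t'](T)))) → 1
  σ[g<=5](π[g](σ[g<=7](σ[g<=6](σ[y='t'](T))))) → 1

== RESULT ==
g
4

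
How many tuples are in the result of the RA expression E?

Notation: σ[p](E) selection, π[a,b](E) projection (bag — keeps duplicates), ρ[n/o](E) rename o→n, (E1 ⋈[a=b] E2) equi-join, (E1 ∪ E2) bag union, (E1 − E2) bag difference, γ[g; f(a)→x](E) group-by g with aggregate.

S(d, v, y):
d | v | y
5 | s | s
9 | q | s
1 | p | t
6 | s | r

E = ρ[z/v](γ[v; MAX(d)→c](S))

Per-node cardinality:
  S → 4
  γ[v; MAX(d)→c](S) → 3
  ρ[z/v](γ[v; MAX(d)→c](S)) → 3

|E| = 3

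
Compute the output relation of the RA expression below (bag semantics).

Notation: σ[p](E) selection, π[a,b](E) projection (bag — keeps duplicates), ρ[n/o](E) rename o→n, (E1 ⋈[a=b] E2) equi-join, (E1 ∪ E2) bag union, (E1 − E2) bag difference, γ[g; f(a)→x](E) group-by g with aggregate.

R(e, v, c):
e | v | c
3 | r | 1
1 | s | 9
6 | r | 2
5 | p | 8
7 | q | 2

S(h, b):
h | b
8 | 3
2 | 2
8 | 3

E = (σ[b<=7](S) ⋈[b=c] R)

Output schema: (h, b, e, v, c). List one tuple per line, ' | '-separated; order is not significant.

Per-node cardinality:
  S → 3
  σ[b<=7](S) → 3
  R → 5
  (σ[b<=7](S) ⋈[b=c] R) → 2

== RESULT ==
h | b | e | v | c
2 | 2 | 6 | r | 2
2 | 2 | 7 | q | 2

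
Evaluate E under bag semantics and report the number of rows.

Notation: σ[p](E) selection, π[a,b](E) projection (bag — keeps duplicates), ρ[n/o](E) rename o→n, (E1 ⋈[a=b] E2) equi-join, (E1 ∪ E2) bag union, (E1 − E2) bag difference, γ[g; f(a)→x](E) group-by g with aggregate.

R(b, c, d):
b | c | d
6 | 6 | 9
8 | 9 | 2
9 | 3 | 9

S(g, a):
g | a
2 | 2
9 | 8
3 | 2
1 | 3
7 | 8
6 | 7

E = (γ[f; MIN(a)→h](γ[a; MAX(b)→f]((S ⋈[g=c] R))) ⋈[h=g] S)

Stepwise |·|:
  S → 6
  R → 3
  (S ⋈[g=c] R) → 3
  γ[a; MAX(b)→f]((S ⋈[g=c] R)) → 3
  γ[f; MIN(a)→h](γ[a; MAX(b)→f]((S ⋈[g=c] R))) → 3
  S → 6
  (γ[f; MIN(a)→h](γ[a; MAX(b)→f]((S ⋈[g=c] R))) ⋈[h=g] S) → 2

|E| = 2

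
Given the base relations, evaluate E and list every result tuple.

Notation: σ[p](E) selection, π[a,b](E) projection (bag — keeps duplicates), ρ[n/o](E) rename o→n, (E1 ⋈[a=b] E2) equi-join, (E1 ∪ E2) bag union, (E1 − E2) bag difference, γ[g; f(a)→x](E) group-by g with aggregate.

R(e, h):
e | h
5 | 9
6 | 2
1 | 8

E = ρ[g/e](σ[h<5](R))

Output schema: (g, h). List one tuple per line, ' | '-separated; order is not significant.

Row counts bottom-up:
  R → 3
  σ[h<5](R) → 1
  ρ[g/e](σ[h<5](R)) → 1

== RESULT ==
g | h
6 | 2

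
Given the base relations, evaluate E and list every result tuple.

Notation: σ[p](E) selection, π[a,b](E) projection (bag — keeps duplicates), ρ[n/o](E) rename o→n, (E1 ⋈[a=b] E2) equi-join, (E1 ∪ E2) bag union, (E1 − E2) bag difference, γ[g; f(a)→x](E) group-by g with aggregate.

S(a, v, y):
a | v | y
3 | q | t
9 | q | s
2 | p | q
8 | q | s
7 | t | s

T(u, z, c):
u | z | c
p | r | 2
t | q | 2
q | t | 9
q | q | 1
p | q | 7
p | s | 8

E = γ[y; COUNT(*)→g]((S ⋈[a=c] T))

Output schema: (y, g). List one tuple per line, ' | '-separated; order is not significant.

Subexpression sizes:
  S → 5
  T → 6
  (S ⋈[a=c] T) → 5
  γ[y; COUNT(*)→g]((S ⋈[a=c] T)) → 2

== RESULT ==
y | g
q | 2
s | 3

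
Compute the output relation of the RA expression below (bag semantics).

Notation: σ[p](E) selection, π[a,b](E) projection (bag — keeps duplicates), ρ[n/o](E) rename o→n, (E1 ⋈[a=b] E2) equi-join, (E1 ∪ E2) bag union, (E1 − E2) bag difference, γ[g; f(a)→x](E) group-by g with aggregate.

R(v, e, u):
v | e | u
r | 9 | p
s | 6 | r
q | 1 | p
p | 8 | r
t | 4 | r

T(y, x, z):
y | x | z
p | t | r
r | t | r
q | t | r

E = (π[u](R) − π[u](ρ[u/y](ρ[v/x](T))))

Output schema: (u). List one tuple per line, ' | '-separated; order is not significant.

Per-node cardinality:
  R → 5
  π[u](R) → 5
  T → 3
  ρ[v/x](T) → 3
  ρ[u/y](ρ[v/x](T)) → 3
  π[u](ρ[u/y](ρ[v/x](T))) → 3
  (π[u](R) − π[u](ρ[u/y](ρ[v/x](T)))) → 3

== RESULT ==
u
p
r
r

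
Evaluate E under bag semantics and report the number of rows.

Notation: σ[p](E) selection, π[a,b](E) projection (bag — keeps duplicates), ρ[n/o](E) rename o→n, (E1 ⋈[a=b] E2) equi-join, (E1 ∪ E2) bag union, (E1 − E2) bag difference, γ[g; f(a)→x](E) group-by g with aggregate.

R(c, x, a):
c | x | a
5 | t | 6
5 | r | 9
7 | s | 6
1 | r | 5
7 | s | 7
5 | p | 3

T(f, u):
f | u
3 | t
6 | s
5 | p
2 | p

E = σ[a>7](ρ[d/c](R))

Stepwise |·|:
  R → 6
  ρ[d/c](R) → 6
  σ[a>7](ρ[d/c](R)) → 1

|E| = 1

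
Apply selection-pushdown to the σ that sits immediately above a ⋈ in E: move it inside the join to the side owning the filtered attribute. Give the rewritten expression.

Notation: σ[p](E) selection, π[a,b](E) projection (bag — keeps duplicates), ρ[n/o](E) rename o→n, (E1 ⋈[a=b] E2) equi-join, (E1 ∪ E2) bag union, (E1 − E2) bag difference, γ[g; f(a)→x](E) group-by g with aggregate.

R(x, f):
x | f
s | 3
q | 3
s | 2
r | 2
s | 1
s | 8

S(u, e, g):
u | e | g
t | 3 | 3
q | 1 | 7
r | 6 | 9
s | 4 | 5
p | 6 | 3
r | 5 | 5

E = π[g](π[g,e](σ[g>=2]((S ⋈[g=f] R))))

σ filters on g, owned by the left side.
E' = π[g](π[g,e]((σ[g>=2](S) ⋈[g=f] R)))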